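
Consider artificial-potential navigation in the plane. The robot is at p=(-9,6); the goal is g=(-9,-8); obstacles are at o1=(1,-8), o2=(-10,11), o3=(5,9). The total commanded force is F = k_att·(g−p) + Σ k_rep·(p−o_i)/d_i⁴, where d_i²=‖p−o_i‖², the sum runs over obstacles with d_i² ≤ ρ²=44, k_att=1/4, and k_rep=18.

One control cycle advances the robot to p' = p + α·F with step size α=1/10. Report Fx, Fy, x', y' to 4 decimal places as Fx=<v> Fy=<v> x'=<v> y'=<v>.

F_att = 1/4·(g−p) = 1/4·(0,-14) = (0.0000,-3.5000)
o1: d²=296 > ρ²=44 → inactive
o2: d²=26 ≤ ρ²=44; F_rep = 18·(1,-5)/26² = (0.0266,-0.1331)
o3: d²=205 > ρ²=44 → inactive
F = F_att + ΣF_rep = (0.0266,-3.6331)
p' = p + 1/10·F = (-8.9973,5.6367)

Fx=0.0266 Fy=-3.6331 x'=-8.9973 y'=5.6367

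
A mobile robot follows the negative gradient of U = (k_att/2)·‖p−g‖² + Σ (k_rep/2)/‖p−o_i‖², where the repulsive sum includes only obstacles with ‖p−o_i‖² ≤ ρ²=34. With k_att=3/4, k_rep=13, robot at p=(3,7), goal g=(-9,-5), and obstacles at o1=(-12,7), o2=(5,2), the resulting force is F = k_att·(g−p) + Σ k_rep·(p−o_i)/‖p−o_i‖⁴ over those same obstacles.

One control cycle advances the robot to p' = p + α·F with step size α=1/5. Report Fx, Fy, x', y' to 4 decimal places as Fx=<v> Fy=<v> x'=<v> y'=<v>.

Fx=-9.0309 Fy=-8.9227 x'=1.1938 y'=5.2155

F_att = 3/4·(g−p) = 3/4·(-12,-12) = (-9.0000,-9.0000)
o1: d²=225 > ρ²=34 → inactive
o2: d²=29 ≤ ρ²=34; F_rep = 13·(-2,5)/29² = (-0.0309,0.0773)
F = F_att + ΣF_rep = (-9.0309,-8.9227)
p' = p + 1/5·F = (1.1938,5.2155)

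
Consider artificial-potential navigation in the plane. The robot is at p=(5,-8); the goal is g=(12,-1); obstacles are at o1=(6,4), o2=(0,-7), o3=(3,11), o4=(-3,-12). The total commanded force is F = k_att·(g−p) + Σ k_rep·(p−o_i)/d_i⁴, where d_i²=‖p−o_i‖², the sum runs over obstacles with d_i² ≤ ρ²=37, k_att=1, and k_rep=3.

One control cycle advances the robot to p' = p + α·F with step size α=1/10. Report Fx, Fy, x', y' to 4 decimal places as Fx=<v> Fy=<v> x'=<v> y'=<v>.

F_att = 1·(g−p) = 1·(7,7) = (7.0000,7.0000)
o1: d²=145 > ρ²=37 → inactive
o2: d²=26 ≤ ρ²=37; F_rep = 3·(5,-1)/26² = (0.0222,-0.0044)
o3: d²=365 > ρ²=37 → inactive
o4: d²=80 > ρ²=37 → inactive
F = F_att + ΣF_rep = (7.0222,6.9956)
p' = p + 1/10·F = (5.7022,-7.3004)

Fx=7.0222 Fy=6.9956 x'=5.7022 y'=-7.3004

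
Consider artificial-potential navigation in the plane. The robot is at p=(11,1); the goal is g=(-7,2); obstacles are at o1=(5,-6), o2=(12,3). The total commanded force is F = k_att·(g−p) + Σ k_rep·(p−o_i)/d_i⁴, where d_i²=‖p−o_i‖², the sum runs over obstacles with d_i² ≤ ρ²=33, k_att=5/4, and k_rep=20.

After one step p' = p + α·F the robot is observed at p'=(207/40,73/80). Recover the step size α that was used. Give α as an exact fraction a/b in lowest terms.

α = 1/4

F_att = 5/4·(g−p) = 5/4·(-18,1) = (-22.5000,1.2500)
o1: d²=85 > ρ²=33 → inactive
o2: d²=5 ≤ ρ²=33; F_rep = 20·(-1,-2)/5² = (-0.8000,-1.6000)
F = F_att + ΣF_rep = (-23.3000,-0.3500)
Δp = p'−p = (-5.8250,-0.0875); α = Δx/Fx = (-233/40) / (-233/10) = 1/4
check: Δy/Fy = (-7/80) / (-7/20) = 1/4 ✓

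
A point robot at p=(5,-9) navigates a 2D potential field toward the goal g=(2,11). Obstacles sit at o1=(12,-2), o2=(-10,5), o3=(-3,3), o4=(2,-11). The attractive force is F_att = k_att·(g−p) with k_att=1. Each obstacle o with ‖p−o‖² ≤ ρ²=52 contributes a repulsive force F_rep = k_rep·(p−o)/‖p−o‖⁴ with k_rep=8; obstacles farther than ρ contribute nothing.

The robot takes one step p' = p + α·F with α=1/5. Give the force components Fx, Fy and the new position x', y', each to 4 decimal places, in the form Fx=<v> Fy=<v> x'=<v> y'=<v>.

Fx=-2.8580 Fy=20.0947 x'=4.4284 y'=-4.9811

F_att = 1·(g−p) = 1·(-3,20) = (-3.0000,20.0000)
o1: d²=98 > ρ²=52 → inactive
o2: d²=421 > ρ²=52 → inactive
o3: d²=208 > ρ²=52 → inactive
o4: d²=13 ≤ ρ²=52; F_rep = 8·(3,2)/13² = (0.1420,0.0947)
F = F_att + ΣF_rep = (-2.8580,20.0947)
p' = p + 1/5·F = (4.4284,-4.9811)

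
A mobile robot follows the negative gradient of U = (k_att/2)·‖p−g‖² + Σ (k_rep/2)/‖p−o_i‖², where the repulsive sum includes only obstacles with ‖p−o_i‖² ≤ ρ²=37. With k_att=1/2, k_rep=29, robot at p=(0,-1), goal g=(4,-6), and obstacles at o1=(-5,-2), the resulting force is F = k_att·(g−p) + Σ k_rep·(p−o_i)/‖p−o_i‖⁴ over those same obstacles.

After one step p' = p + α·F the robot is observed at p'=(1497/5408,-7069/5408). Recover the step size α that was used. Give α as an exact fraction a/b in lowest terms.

α = 1/8

F_att = 1/2·(g−p) = 1/2·(4,-5) = (2.0000,-2.5000)
o1: d²=26 ≤ ρ²=37; F_rep = 29·(5,1)/26² = (0.2145,0.0429)
F = F_att + ΣF_rep = (2.2145,-2.4571)
Δp = p'−p = (0.2768,-0.3071); α = Δx/Fx = (1497/5408) / (1497/676) = 1/8
check: Δy/Fy = (-1661/5408) / (-1661/676) = 1/8 ✓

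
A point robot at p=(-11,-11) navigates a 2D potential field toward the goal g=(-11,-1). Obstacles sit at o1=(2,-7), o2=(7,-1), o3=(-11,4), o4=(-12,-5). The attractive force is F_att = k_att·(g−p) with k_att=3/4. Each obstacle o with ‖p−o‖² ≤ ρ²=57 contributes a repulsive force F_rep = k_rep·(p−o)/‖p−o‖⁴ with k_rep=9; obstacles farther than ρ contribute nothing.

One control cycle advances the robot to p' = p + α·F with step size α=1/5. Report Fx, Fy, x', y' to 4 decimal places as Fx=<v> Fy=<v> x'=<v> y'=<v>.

F_att = 3/4·(g−p) = 3/4·(0,10) = (0.0000,7.5000)
o1: d²=185 > ρ²=57 → inactive
o2: d²=424 > ρ²=57 → inactive
o3: d²=225 > ρ²=57 → inactive
o4: d²=37 ≤ ρ²=57; F_rep = 9·(1,-6)/37² = (0.0066,-0.0394)
F = F_att + ΣF_rep = (0.0066,7.4606)
p' = p + 1/5·F = (-10.9987,-9.5079)

Fx=0.0066 Fy=7.4606 x'=-10.9987 y'=-9.5079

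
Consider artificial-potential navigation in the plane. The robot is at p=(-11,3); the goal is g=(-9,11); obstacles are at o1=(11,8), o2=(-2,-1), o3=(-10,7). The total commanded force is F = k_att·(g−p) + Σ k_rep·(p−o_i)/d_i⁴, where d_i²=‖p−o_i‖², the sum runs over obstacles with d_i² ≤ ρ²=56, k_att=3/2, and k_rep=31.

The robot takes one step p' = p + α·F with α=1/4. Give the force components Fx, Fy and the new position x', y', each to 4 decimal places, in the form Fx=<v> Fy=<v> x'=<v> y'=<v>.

F_att = 3/2·(g−p) = 3/2·(2,8) = (3.0000,12.0000)
o1: d²=509 > ρ²=56 → inactive
o2: d²=97 > ρ²=56 → inactive
o3: d²=17 ≤ ρ²=56; F_rep = 31·(-1,-4)/17² = (-0.1073,-0.4291)
F = F_att + ΣF_rep = (2.8927,11.5709)
p' = p + 1/4·F = (-10.2768,5.8927)

Fx=2.8927 Fy=11.5709 x'=-10.2768 y'=5.8927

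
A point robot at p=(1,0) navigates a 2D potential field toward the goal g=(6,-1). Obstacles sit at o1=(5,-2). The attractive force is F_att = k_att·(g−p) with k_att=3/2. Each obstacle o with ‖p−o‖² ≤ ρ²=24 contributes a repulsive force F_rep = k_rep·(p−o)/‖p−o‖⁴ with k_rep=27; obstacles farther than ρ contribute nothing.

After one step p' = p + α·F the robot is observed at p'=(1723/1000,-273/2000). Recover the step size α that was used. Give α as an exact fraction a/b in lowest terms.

F_att = 3/2·(g−p) = 3/2·(5,-1) = (7.5000,-1.5000)
o1: d²=20 ≤ ρ²=24; F_rep = 27·(-4,2)/20² = (-0.2700,0.1350)
F = F_att + ΣF_rep = (7.2300,-1.3650)
Δp = p'−p = (0.7230,-0.1365); α = Δx/Fx = (723/1000) / (723/100) = 1/10
check: Δy/Fy = (-273/2000) / (-273/200) = 1/10 ✓

α = 1/10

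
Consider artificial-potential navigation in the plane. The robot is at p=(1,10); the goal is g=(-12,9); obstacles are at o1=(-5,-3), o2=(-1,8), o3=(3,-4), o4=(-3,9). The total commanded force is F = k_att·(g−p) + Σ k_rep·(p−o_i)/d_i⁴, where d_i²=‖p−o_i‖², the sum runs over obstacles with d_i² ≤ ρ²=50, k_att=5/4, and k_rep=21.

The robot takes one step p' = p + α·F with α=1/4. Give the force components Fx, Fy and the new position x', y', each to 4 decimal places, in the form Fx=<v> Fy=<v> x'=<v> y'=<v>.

F_att = 5/4·(g−p) = 5/4·(-13,-1) = (-16.2500,-1.2500)
o1: d²=205 > ρ²=50 → inactive
o2: d²=8 ≤ ρ²=50; F_rep = 21·(2,2)/8² = (0.6562,0.6562)
o3: d²=200 > ρ²=50 → inactive
o4: d²=17 ≤ ρ²=50; F_rep = 21·(4,1)/17² = (0.2907,0.0727)
F = F_att + ΣF_rep = (-15.3031,-0.5211)
p' = p + 1/4·F = (-2.8258,9.8697)

Fx=-15.3031 Fy=-0.5211 x'=-2.8258 y'=9.8697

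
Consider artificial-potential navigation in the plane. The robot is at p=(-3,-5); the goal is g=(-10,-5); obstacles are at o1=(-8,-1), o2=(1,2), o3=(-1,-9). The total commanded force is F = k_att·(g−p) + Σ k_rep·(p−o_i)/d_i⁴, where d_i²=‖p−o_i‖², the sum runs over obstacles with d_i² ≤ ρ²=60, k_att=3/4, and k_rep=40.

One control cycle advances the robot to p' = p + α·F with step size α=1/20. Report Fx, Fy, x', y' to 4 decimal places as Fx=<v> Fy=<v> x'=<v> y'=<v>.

F_att = 3/4·(g−p) = 3/4·(-7,0) = (-5.2500,0.0000)
o1: d²=41 ≤ ρ²=60; F_rep = 40·(5,-4)/41² = (0.1190,-0.0952)
o2: d²=65 > ρ²=60 → inactive
o3: d²=20 ≤ ρ²=60; F_rep = 40·(-2,4)/20² = (-0.2000,0.4000)
F = F_att + ΣF_rep = (-5.3310,0.3048)
p' = p + 1/20·F = (-3.2666,-4.9848)

Fx=-5.3310 Fy=0.3048 x'=-3.2666 y'=-4.9848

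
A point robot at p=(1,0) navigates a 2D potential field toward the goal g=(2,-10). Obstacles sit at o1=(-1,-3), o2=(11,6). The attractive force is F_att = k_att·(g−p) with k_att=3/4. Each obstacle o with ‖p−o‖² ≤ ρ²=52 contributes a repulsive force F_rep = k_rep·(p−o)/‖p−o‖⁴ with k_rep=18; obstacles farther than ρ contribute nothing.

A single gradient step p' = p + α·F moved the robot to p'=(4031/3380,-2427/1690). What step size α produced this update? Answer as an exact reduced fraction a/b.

α = 1/5

F_att = 3/4·(g−p) = 3/4·(1,-10) = (0.7500,-7.5000)
o1: d²=13 ≤ ρ²=52; F_rep = 18·(2,3)/13² = (0.2130,0.3195)
o2: d²=136 > ρ²=52 → inactive
F = F_att + ΣF_rep = (0.9630,-7.1805)
Δp = p'−p = (0.1926,-1.4361); α = Δx/Fx = (651/3380) / (651/676) = 1/5
check: Δy/Fy = (-2427/1690) / (-2427/338) = 1/5 ✓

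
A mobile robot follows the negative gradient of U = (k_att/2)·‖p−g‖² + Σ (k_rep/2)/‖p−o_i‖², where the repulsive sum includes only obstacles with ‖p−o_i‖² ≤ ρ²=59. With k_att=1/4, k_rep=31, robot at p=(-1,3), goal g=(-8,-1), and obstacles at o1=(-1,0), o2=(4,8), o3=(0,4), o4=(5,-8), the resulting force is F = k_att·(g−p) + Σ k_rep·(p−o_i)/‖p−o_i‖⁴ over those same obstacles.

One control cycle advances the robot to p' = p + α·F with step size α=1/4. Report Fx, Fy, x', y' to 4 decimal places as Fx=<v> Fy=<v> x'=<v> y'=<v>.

Fx=-9.5620 Fy=-7.6639 x'=-3.3905 y'=1.0840

F_att = 1/4·(g−p) = 1/4·(-7,-4) = (-1.7500,-1.0000)
o1: d²=9 ≤ ρ²=59; F_rep = 31·(0,3)/9² = (0.0000,1.1481)
o2: d²=50 ≤ ρ²=59; F_rep = 31·(-5,-5)/50² = (-0.0620,-0.0620)
o3: d²=2 ≤ ρ²=59; F_rep = 31·(-1,-1)/2² = (-7.7500,-7.7500)
o4: d²=157 > ρ²=59 → inactive
F = F_att + ΣF_rep = (-9.5620,-7.6639)
p' = p + 1/4·F = (-3.3905,1.0840)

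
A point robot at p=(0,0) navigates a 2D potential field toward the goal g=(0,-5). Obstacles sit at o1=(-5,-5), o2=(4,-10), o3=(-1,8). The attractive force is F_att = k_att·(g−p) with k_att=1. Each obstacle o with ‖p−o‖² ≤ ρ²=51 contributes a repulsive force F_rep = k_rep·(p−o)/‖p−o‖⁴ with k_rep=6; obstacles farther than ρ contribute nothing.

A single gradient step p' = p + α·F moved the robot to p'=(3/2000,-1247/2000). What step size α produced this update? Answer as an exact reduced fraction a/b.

α = 1/8

F_att = 1·(g−p) = 1·(0,-5) = (0.0000,-5.0000)
o1: d²=50 ≤ ρ²=51; F_rep = 6·(5,5)/50² = (0.0120,0.0120)
o2: d²=116 > ρ²=51 → inactive
o3: d²=65 > ρ²=51 → inactive
F = F_att + ΣF_rep = (0.0120,-4.9880)
Δp = p'−p = (0.0015,-0.6235); α = Δx/Fx = (3/2000) / (3/250) = 1/8
check: Δy/Fy = (-1247/2000) / (-1247/250) = 1/8 ✓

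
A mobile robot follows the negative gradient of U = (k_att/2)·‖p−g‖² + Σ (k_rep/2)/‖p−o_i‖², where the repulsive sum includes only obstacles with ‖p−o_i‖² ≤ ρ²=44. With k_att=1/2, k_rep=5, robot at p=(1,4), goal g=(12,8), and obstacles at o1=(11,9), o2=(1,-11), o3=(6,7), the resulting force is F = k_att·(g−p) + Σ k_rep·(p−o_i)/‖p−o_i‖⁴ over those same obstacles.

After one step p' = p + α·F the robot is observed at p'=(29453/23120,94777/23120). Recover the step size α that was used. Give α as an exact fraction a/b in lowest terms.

α = 1/20

F_att = 1/2·(g−p) = 1/2·(11,4) = (5.5000,2.0000)
o1: d²=125 > ρ²=44 → inactive
o2: d²=225 > ρ²=44 → inactive
o3: d²=34 ≤ ρ²=44; F_rep = 5·(-5,-3)/34² = (-0.0216,-0.0130)
F = F_att + ΣF_rep = (5.4784,1.9870)
Δp = p'−p = (0.2739,0.0994); α = Δx/Fx = (6333/23120) / (6333/1156) = 1/20
check: Δy/Fy = (2297/23120) / (2297/1156) = 1/20 ✓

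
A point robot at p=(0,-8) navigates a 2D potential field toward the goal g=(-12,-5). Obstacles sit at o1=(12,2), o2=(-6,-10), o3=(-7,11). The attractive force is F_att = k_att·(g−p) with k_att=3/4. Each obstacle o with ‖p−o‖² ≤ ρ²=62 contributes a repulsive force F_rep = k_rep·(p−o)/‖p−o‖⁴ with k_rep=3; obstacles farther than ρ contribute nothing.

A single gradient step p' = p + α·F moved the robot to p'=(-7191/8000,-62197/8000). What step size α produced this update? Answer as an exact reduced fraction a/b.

F_att = 3/4·(g−p) = 3/4·(-12,3) = (-9.0000,2.2500)
o1: d²=244 > ρ²=62 → inactive
o2: d²=40 ≤ ρ²=62; F_rep = 3·(6,2)/40² = (0.0112,0.0037)
o3: d²=410 > ρ²=62 → inactive
F = F_att + ΣF_rep = (-8.9887,2.2538)
Δp = p'−p = (-0.8989,0.2254); α = Δx/Fx = (-7191/8000) / (-7191/800) = 1/10
check: Δy/Fy = (1803/8000) / (1803/800) = 1/10 ✓

α = 1/10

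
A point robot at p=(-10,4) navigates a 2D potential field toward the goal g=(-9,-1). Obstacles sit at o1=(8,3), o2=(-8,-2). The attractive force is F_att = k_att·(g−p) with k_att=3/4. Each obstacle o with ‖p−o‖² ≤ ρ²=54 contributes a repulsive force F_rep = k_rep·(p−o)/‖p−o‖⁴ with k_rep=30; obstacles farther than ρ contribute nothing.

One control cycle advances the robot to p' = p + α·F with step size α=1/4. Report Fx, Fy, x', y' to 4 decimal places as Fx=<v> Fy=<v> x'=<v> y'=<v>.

Fx=0.7125 Fy=-3.6375 x'=-9.8219 y'=3.0906

F_att = 3/4·(g−p) = 3/4·(1,-5) = (0.7500,-3.7500)
o1: d²=325 > ρ²=54 → inactive
o2: d²=40 ≤ ρ²=54; F_rep = 30·(-2,6)/40² = (-0.0375,0.1125)
F = F_att + ΣF_rep = (0.7125,-3.6375)
p' = p + 1/4·F = (-9.8219,3.0906)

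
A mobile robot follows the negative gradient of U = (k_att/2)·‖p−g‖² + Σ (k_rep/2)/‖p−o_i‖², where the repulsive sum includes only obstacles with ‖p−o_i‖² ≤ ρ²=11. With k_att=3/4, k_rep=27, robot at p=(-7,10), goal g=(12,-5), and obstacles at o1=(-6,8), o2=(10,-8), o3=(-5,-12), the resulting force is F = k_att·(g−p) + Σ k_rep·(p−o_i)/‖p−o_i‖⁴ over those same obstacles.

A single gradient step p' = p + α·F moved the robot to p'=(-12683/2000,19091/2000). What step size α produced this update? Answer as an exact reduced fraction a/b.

α = 1/20

F_att = 3/4·(g−p) = 3/4·(19,-15) = (14.2500,-11.2500)
o1: d²=5 ≤ ρ²=11; F_rep = 27·(-1,2)/5² = (-1.0800,2.1600)
o2: d²=613 > ρ²=11 → inactive
o3: d²=488 > ρ²=11 → inactive
F = F_att + ΣF_rep = (13.1700,-9.0900)
Δp = p'−p = (0.6585,-0.4545); α = Δx/Fx = (1317/2000) / (1317/100) = 1/20
check: Δy/Fy = (-909/2000) / (-909/100) = 1/20 ✓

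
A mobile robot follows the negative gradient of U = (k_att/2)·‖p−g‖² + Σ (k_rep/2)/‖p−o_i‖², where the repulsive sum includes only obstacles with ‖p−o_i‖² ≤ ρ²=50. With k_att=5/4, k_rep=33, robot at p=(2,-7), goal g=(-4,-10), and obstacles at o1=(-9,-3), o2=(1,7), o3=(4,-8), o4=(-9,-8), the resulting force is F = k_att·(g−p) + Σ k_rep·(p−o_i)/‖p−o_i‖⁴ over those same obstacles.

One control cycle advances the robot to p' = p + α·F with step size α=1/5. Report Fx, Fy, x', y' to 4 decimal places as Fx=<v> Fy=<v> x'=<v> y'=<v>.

F_att = 5/4·(g−p) = 5/4·(-6,-3) = (-7.5000,-3.7500)
o1: d²=137 > ρ²=50 → inactive
o2: d²=197 > ρ²=50 → inactive
o3: d²=5 ≤ ρ²=50; F_rep = 33·(-2,1)/5² = (-2.6400,1.3200)
o4: d²=122 > ρ²=50 → inactive
F = F_att + ΣF_rep = (-10.1400,-2.4300)
p' = p + 1/5·F = (-0.0280,-7.4860)

Fx=-10.1400 Fy=-2.4300 x'=-0.0280 y'=-7.4860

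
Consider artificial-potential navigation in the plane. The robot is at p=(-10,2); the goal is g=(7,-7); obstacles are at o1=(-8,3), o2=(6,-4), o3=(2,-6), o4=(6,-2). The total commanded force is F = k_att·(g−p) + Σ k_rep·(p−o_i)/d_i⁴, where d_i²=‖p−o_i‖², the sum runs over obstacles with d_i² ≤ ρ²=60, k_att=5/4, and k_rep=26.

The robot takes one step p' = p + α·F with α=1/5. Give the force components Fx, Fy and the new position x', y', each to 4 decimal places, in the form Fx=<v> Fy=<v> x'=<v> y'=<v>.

F_att = 5/4·(g−p) = 5/4·(17,-9) = (21.2500,-11.2500)
o1: d²=5 ≤ ρ²=60; F_rep = 26·(-2,-1)/5² = (-2.0800,-1.0400)
o2: d²=292 > ρ²=60 → inactive
o3: d²=208 > ρ²=60 → inactive
o4: d²=272 > ρ²=60 → inactive
F = F_att + ΣF_rep = (19.1700,-12.2900)
p' = p + 1/5·F = (-6.1660,-0.4580)

Fx=19.1700 Fy=-12.2900 x'=-6.1660 y'=-0.4580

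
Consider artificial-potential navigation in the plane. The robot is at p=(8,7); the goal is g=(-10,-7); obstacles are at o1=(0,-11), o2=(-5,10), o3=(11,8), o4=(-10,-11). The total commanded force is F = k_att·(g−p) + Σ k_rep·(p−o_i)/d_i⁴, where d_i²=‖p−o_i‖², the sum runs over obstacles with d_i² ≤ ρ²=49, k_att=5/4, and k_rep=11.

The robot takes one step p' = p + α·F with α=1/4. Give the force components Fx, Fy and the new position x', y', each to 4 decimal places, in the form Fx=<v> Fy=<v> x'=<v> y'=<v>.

F_att = 5/4·(g−p) = 5/4·(-18,-14) = (-22.5000,-17.5000)
o1: d²=388 > ρ²=49 → inactive
o2: d²=178 > ρ²=49 → inactive
o3: d²=10 ≤ ρ²=49; F_rep = 11·(-3,-1)/10² = (-0.3300,-0.1100)
o4: d²=648 > ρ²=49 → inactive
F = F_att + ΣF_rep = (-22.8300,-17.6100)
p' = p + 1/4·F = (2.2925,2.5975)

Fx=-22.8300 Fy=-17.6100 x'=2.2925 y'=2.5975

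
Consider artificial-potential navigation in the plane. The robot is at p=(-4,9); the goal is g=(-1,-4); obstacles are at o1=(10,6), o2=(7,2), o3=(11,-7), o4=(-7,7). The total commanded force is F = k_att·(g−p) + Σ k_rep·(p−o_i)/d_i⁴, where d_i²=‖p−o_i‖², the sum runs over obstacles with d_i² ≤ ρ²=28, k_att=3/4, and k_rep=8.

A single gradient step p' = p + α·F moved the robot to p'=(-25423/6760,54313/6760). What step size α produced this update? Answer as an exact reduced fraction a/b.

α = 1/10

F_att = 3/4·(g−p) = 3/4·(3,-13) = (2.2500,-9.7500)
o1: d²=205 > ρ²=28 → inactive
o2: d²=170 > ρ²=28 → inactive
o3: d²=481 > ρ²=28 → inactive
o4: d²=13 ≤ ρ²=28; F_rep = 8·(3,2)/13² = (0.1420,0.0947)
F = F_att + ΣF_rep = (2.3920,-9.6553)
Δp = p'−p = (0.2392,-0.9655); α = Δx/Fx = (1617/6760) / (1617/676) = 1/10
check: Δy/Fy = (-6527/6760) / (-6527/676) = 1/10 ✓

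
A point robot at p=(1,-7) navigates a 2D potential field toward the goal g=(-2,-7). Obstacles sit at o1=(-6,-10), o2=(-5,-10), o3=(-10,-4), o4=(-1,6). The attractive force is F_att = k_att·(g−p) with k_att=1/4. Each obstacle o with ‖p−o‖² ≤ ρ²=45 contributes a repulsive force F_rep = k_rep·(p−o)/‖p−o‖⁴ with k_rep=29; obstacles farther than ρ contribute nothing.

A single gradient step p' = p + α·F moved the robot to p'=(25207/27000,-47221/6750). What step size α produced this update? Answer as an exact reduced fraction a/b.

α = 1/10

F_att = 1/4·(g−p) = 1/4·(-3,0) = (-0.7500,0.0000)
o1: d²=58 > ρ²=45 → inactive
o2: d²=45 ≤ ρ²=45; F_rep = 29·(6,3)/45² = (0.0859,0.0430)
o3: d²=130 > ρ²=45 → inactive
o4: d²=173 > ρ²=45 → inactive
F = F_att + ΣF_rep = (-0.6641,0.0430)
Δp = p'−p = (-0.0664,0.0043); α = Δx/Fx = (-1793/27000) / (-1793/2700) = 1/10
check: Δy/Fy = (29/6750) / (29/675) = 1/10 ✓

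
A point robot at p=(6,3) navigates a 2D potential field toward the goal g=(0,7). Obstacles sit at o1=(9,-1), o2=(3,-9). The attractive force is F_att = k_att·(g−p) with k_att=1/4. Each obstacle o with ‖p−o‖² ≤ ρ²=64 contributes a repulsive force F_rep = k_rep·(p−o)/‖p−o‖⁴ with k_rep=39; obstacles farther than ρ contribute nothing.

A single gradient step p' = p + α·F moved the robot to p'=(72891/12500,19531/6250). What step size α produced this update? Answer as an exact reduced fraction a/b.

α = 1/10

F_att = 1/4·(g−p) = 1/4·(-6,4) = (-1.5000,1.0000)
o1: d²=25 ≤ ρ²=64; F_rep = 39·(-3,4)/25² = (-0.1872,0.2496)
o2: d²=153 > ρ²=64 → inactive
F = F_att + ΣF_rep = (-1.6872,1.2496)
Δp = p'−p = (-0.1687,0.1250); α = Δx/Fx = (-2109/12500) / (-2109/1250) = 1/10
check: Δy/Fy = (781/6250) / (781/625) = 1/10 ✓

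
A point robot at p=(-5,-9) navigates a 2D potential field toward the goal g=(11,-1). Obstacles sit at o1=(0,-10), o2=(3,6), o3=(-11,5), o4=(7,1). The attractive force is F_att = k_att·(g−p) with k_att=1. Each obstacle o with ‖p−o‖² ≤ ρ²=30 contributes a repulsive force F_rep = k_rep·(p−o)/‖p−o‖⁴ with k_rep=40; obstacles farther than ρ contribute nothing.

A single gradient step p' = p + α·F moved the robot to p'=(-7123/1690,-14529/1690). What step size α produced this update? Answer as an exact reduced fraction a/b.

F_att = 1·(g−p) = 1·(16,8) = (16.0000,8.0000)
o1: d²=26 ≤ ρ²=30; F_rep = 40·(-5,1)/26² = (-0.2959,0.0592)
o2: d²=289 > ρ²=30 → inactive
o3: d²=232 > ρ²=30 → inactive
o4: d²=244 > ρ²=30 → inactive
F = F_att + ΣF_rep = (15.7041,8.0592)
Δp = p'−p = (0.7852,0.4030); α = Δx/Fx = (1327/1690) / (2654/169) = 1/20
check: Δy/Fy = (681/1690) / (1362/169) = 1/20 ✓

α = 1/20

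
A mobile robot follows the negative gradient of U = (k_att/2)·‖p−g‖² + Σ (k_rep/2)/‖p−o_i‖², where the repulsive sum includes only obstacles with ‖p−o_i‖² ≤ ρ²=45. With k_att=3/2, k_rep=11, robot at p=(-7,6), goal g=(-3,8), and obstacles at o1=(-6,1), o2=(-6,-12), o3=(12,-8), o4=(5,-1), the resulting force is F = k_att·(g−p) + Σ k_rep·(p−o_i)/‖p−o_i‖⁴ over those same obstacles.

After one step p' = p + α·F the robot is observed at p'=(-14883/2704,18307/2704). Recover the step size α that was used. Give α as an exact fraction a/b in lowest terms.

α = 1/4

F_att = 3/2·(g−p) = 3/2·(4,2) = (6.0000,3.0000)
o1: d²=26 ≤ ρ²=45; F_rep = 11·(-1,5)/26² = (-0.0163,0.0814)
o2: d²=325 > ρ²=45 → inactive
o3: d²=557 > ρ²=45 → inactive
o4: d²=193 > ρ²=45 → inactive
F = F_att + ΣF_rep = (5.9837,3.0814)
Δp = p'−p = (1.4959,0.7703); α = Δx/Fx = (4045/2704) / (4045/676) = 1/4
check: Δy/Fy = (2083/2704) / (2083/676) = 1/4 ✓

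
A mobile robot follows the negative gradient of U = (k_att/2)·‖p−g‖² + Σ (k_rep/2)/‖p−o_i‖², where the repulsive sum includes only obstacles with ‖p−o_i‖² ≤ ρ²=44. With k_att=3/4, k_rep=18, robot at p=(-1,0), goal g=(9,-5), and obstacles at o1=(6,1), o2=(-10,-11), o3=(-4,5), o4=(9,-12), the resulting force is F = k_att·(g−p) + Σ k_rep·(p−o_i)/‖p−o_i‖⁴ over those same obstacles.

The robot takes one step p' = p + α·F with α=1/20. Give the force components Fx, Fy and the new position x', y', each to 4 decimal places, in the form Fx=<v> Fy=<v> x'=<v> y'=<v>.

Fx=7.5467 Fy=-3.8279 x'=-0.6227 y'=-0.1914

F_att = 3/4·(g−p) = 3/4·(10,-5) = (7.5000,-3.7500)
o1: d²=50 > ρ²=44 → inactive
o2: d²=202 > ρ²=44 → inactive
o3: d²=34 ≤ ρ²=44; F_rep = 18·(3,-5)/34² = (0.0467,-0.0779)
o4: d²=244 > ρ²=44 → inactive
F = F_att + ΣF_rep = (7.5467,-3.8279)
p' = p + 1/20·F = (-0.6227,-0.1914)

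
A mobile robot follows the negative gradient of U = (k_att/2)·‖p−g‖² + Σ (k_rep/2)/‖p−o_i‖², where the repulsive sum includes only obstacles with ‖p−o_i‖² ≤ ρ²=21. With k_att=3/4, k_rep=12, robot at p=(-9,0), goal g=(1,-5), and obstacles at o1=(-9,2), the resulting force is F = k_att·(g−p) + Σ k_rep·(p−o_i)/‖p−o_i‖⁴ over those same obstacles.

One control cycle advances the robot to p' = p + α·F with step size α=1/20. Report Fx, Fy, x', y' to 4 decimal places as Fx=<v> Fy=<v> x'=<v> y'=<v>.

F_att = 3/4·(g−p) = 3/4·(10,-5) = (7.5000,-3.7500)
o1: d²=4 ≤ ρ²=21; F_rep = 12·(0,-2)/4² = (0.0000,-1.5000)
F = F_att + ΣF_rep = (7.5000,-5.2500)
p' = p + 1/20·F = (-8.6250,-0.2625)

Fx=7.5000 Fy=-5.2500 x'=-8.6250 y'=-0.2625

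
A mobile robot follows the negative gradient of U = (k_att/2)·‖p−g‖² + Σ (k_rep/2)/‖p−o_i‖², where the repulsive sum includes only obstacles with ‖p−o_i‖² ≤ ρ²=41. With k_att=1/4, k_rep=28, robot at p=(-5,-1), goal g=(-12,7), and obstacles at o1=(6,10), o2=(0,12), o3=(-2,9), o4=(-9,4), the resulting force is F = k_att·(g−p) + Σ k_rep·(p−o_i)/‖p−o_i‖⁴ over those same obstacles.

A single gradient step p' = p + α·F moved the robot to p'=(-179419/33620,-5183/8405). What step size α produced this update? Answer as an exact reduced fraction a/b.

α = 1/5

F_att = 1/4·(g−p) = 1/4·(-7,8) = (-1.7500,2.0000)
o1: d²=242 > ρ²=41 → inactive
o2: d²=194 > ρ²=41 → inactive
o3: d²=109 > ρ²=41 → inactive
o4: d²=41 ≤ ρ²=41; F_rep = 28·(4,-5)/41² = (0.0666,-0.0833)
F = F_att + ΣF_rep = (-1.6834,1.9167)
Δp = p'−p = (-0.3367,0.3833); α = Δx/Fx = (-11319/33620) / (-11319/6724) = 1/5
check: Δy/Fy = (3222/8405) / (3222/1681) = 1/5 ✓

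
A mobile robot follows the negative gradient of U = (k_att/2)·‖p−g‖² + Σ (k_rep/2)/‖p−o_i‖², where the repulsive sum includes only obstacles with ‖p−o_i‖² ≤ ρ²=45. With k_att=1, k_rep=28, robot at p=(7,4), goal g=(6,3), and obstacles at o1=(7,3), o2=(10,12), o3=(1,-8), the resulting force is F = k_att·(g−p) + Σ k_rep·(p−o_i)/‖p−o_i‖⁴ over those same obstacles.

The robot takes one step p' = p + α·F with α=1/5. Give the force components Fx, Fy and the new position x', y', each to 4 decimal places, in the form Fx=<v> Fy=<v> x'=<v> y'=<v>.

F_att = 1·(g−p) = 1·(-1,-1) = (-1.0000,-1.0000)
o1: d²=1 ≤ ρ²=45; F_rep = 28·(0,1)/1² = (0.0000,28.0000)
o2: d²=73 > ρ²=45 → inactive
o3: d²=180 > ρ²=45 → inactive
F = F_att + ΣF_rep = (-1.0000,27.0000)
p' = p + 1/5·F = (6.8000,9.4000)

Fx=-1.0000 Fy=27.0000 x'=6.8000 y'=9.4000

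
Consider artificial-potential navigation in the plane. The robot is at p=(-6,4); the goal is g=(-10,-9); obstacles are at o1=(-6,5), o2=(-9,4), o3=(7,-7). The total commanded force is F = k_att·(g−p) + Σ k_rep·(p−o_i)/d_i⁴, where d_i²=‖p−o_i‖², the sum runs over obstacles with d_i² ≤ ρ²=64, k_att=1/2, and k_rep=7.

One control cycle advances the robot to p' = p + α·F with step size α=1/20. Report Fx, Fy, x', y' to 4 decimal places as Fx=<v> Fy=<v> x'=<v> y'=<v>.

Fx=-1.7407 Fy=-13.5000 x'=-6.0870 y'=3.3250

F_att = 1/2·(g−p) = 1/2·(-4,-13) = (-2.0000,-6.5000)
o1: d²=1 ≤ ρ²=64; F_rep = 7·(0,-1)/1² = (0.0000,-7.0000)
o2: d²=9 ≤ ρ²=64; F_rep = 7·(3,0)/9² = (0.2593,0.0000)
o3: d²=290 > ρ²=64 → inactive
F = F_att + ΣF_rep = (-1.7407,-13.5000)
p' = p + 1/20·F = (-6.0870,3.3250)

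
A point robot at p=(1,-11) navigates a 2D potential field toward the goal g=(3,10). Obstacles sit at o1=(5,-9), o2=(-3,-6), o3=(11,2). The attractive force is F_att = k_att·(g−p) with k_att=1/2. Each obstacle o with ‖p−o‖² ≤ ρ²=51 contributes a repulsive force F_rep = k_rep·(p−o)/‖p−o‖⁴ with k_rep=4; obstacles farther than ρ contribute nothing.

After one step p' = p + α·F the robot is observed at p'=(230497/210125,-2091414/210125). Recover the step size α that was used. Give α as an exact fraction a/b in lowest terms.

F_att = 1/2·(g−p) = 1/2·(2,21) = (1.0000,10.5000)
o1: d²=20 ≤ ρ²=51; F_rep = 4·(-4,-2)/20² = (-0.0400,-0.0200)
o2: d²=41 ≤ ρ²=51; F_rep = 4·(4,-5)/41² = (0.0095,-0.0119)
o3: d²=269 > ρ²=51 → inactive
F = F_att + ΣF_rep = (0.9695,10.4681)
Δp = p'−p = (0.0970,1.0468); α = Δx/Fx = (20372/210125) / (40744/42025) = 1/10
check: Δy/Fy = (219961/210125) / (439922/42025) = 1/10 ✓

α = 1/10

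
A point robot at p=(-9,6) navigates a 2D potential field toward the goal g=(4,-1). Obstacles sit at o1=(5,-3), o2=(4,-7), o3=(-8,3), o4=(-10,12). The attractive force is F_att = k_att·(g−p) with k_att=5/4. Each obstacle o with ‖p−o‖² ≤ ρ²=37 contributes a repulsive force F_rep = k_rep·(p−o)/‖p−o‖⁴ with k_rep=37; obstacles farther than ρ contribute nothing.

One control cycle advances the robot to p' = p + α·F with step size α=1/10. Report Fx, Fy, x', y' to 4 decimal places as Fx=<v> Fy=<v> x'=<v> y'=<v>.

F_att = 5/4·(g−p) = 5/4·(13,-7) = (16.2500,-8.7500)
o1: d²=277 > ρ²=37 → inactive
o2: d²=338 > ρ²=37 → inactive
o3: d²=10 ≤ ρ²=37; F_rep = 37·(-1,3)/10² = (-0.3700,1.1100)
o4: d²=37 ≤ ρ²=37; F_rep = 37·(1,-6)/37² = (0.0270,-0.1622)
F = F_att + ΣF_rep = (15.9070,-7.8022)
p' = p + 1/10·F = (-7.4093,5.2198)

Fx=15.9070 Fy=-7.8022 x'=-7.4093 y'=5.2198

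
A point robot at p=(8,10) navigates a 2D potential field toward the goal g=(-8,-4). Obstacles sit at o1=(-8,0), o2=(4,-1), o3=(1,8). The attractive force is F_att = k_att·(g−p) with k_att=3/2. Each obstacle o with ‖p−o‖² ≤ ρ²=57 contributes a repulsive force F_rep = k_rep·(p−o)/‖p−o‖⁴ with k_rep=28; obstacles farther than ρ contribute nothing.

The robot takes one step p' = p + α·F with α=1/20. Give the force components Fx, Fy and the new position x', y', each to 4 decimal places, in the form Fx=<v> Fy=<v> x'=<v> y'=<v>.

Fx=-23.9302 Fy=-20.9801 x'=6.8035 y'=8.9510

F_att = 3/2·(g−p) = 3/2·(-16,-14) = (-24.0000,-21.0000)
o1: d²=356 > ρ²=57 → inactive
o2: d²=137 > ρ²=57 → inactive
o3: d²=53 ≤ ρ²=57; F_rep = 28·(7,2)/53² = (0.0698,0.0199)
F = F_att + ΣF_rep = (-23.9302,-20.9801)
p' = p + 1/20·F = (6.8035,8.9510)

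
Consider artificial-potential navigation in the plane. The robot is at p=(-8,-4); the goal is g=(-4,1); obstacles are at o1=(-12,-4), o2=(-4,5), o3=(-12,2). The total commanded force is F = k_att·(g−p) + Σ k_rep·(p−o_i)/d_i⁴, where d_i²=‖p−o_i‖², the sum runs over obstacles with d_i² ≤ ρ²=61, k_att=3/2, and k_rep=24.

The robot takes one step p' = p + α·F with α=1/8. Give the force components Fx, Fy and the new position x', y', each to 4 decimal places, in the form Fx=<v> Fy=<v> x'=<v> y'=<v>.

Fx=6.4105 Fy=7.4467 x'=-7.1987 y'=-3.0692

F_att = 3/2·(g−p) = 3/2·(4,5) = (6.0000,7.5000)
o1: d²=16 ≤ ρ²=61; F_rep = 24·(4,0)/16² = (0.3750,0.0000)
o2: d²=97 > ρ²=61 → inactive
o3: d²=52 ≤ ρ²=61; F_rep = 24·(4,-6)/52² = (0.0355,-0.0533)
F = F_att + ΣF_rep = (6.4105,7.4467)
p' = p + 1/8·F = (-7.1987,-3.0692)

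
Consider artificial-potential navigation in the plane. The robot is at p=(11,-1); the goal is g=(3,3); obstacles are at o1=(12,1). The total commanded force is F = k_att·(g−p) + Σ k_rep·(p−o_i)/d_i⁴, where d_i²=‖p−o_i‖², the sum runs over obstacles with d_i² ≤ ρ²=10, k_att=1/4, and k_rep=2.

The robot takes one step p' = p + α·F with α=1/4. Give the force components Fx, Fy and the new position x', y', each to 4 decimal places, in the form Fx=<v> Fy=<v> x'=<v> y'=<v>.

F_att = 1/4·(g−p) = 1/4·(-8,4) = (-2.0000,1.0000)
o1: d²=5 ≤ ρ²=10; F_rep = 2·(-1,-2)/5² = (-0.0800,-0.1600)
F = F_att + ΣF_rep = (-2.0800,0.8400)
p' = p + 1/4·F = (10.4800,-0.7900)

Fx=-2.0800 Fy=0.8400 x'=10.4800 y'=-0.7900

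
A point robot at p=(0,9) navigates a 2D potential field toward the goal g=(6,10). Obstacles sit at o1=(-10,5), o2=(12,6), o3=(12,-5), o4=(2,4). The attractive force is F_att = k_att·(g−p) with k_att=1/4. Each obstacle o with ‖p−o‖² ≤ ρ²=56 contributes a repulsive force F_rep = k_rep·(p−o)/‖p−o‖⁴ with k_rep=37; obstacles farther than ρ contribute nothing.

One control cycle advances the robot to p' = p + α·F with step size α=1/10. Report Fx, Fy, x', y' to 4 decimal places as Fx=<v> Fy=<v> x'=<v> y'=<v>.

Fx=1.4120 Fy=0.4700 x'=0.1412 y'=9.0470

F_att = 1/4·(g−p) = 1/4·(6,1) = (1.5000,0.2500)
o1: d²=116 > ρ²=56 → inactive
o2: d²=153 > ρ²=56 → inactive
o3: d²=340 > ρ²=56 → inactive
o4: d²=29 ≤ ρ²=56; F_rep = 37·(-2,5)/29² = (-0.0880,0.2200)
F = F_att + ΣF_rep = (1.4120,0.4700)
p' = p + 1/10·F = (0.1412,9.0470)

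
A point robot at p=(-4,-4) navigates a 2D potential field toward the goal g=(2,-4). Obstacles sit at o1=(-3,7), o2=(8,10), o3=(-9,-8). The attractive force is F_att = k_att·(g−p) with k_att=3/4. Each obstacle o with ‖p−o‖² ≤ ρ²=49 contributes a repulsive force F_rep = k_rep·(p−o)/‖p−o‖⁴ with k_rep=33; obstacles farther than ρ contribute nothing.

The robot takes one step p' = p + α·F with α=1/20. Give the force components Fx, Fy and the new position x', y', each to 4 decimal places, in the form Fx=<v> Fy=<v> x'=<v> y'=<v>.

F_att = 3/4·(g−p) = 3/4·(6,0) = (4.5000,0.0000)
o1: d²=122 > ρ²=49 → inactive
o2: d²=340 > ρ²=49 → inactive
o3: d²=41 ≤ ρ²=49; F_rep = 33·(5,4)/41² = (0.0982,0.0785)
F = F_att + ΣF_rep = (4.5982,0.0785)
p' = p + 1/20·F = (-3.7701,-3.9961)

Fx=4.5982 Fy=0.0785 x'=-3.7701 y'=-3.9961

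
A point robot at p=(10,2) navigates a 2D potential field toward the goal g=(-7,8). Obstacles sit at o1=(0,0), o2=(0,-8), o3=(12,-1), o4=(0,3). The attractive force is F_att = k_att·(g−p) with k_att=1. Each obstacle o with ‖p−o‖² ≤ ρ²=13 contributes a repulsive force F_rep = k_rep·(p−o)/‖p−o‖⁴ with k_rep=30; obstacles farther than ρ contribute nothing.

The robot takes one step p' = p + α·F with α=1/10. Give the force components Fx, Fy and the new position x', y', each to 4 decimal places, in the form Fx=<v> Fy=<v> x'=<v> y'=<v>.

F_att = 1·(g−p) = 1·(-17,6) = (-17.0000,6.0000)
o1: d²=104 > ρ²=13 → inactive
o2: d²=200 > ρ²=13 → inactive
o3: d²=13 ≤ ρ²=13; F_rep = 30·(-2,3)/13² = (-0.3550,0.5325)
o4: d²=101 > ρ²=13 → inactive
F = F_att + ΣF_rep = (-17.3550,6.5325)
p' = p + 1/10·F = (8.2645,2.6533)

Fx=-17.3550 Fy=6.5325 x'=8.2645 y'=2.6533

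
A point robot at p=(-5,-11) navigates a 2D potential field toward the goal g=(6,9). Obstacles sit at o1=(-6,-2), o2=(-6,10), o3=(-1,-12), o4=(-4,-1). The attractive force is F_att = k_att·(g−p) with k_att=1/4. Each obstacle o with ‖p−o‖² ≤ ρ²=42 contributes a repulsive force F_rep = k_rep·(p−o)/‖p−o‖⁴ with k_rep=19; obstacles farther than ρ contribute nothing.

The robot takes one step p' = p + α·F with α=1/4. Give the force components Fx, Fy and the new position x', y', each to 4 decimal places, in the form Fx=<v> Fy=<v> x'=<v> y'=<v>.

Fx=2.4870 Fy=5.0657 x'=-4.3782 y'=-9.7336

F_att = 1/4·(g−p) = 1/4·(11,20) = (2.7500,5.0000)
o1: d²=82 > ρ²=42 → inactive
o2: d²=442 > ρ²=42 → inactive
o3: d²=17 ≤ ρ²=42; F_rep = 19·(-4,1)/17² = (-0.2630,0.0657)
o4: d²=101 > ρ²=42 → inactive
F = F_att + ΣF_rep = (2.4870,5.0657)
p' = p + 1/4·F = (-4.3782,-9.7336)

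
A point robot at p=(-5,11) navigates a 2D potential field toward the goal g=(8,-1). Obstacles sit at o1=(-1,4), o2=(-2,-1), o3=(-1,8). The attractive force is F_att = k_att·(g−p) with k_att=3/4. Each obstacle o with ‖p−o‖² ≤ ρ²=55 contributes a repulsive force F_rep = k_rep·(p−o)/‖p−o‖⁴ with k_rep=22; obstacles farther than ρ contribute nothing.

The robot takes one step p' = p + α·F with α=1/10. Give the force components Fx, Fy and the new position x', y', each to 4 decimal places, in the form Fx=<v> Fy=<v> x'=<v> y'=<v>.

F_att = 3/4·(g−p) = 3/4·(13,-12) = (9.7500,-9.0000)
o1: d²=65 > ρ²=55 → inactive
o2: d²=153 > ρ²=55 → inactive
o3: d²=25 ≤ ρ²=55; F_rep = 22·(-4,3)/25² = (-0.1408,0.1056)
F = F_att + ΣF_rep = (9.6092,-8.8944)
p' = p + 1/10·F = (-4.0391,10.1106)

Fx=9.6092 Fy=-8.8944 x'=-4.0391 y'=10.1106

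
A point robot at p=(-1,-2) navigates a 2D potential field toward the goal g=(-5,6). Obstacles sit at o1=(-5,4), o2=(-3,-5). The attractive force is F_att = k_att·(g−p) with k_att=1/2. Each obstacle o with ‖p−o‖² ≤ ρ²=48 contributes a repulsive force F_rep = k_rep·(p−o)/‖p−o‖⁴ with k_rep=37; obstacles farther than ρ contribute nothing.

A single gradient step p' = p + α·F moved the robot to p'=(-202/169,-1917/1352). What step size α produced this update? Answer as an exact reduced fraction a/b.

F_att = 1/2·(g−p) = 1/2·(-4,8) = (-2.0000,4.0000)
o1: d²=52 > ρ²=48 → inactive
o2: d²=13 ≤ ρ²=48; F_rep = 37·(2,3)/13² = (0.4379,0.6568)
F = F_att + ΣF_rep = (-1.5621,4.6568)
Δp = p'−p = (-0.1953,0.5821); α = Δx/Fx = (-33/169) / (-264/169) = 1/8
check: Δy/Fy = (787/1352) / (787/169) = 1/8 ✓

α = 1/8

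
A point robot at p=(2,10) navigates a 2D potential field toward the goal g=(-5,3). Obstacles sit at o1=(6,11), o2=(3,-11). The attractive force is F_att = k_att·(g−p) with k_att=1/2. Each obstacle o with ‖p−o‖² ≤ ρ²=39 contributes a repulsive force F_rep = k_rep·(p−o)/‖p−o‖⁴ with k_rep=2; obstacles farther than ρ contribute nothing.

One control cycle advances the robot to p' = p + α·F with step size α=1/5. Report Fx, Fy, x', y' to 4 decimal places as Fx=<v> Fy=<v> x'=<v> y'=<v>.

F_att = 1/2·(g−p) = 1/2·(-7,-7) = (-3.5000,-3.5000)
o1: d²=17 ≤ ρ²=39; F_rep = 2·(-4,-1)/17² = (-0.0277,-0.0069)
o2: d²=442 > ρ²=39 → inactive
F = F_att + ΣF_rep = (-3.5277,-3.5069)
p' = p + 1/5·F = (1.2945,9.2986)

Fx=-3.5277 Fy=-3.5069 x'=1.2945 y'=9.2986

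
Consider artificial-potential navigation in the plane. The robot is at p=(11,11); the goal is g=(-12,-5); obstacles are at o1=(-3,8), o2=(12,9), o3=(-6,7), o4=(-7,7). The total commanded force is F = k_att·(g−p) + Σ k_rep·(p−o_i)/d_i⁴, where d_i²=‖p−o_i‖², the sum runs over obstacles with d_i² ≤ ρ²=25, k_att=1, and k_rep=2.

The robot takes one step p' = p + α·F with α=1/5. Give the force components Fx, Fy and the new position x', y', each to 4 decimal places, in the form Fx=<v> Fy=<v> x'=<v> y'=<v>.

Fx=-23.0800 Fy=-15.8400 x'=6.3840 y'=7.8320

F_att = 1·(g−p) = 1·(-23,-16) = (-23.0000,-16.0000)
o1: d²=205 > ρ²=25 → inactive
o2: d²=5 ≤ ρ²=25; F_rep = 2·(-1,2)/5² = (-0.0800,0.1600)
o3: d²=305 > ρ²=25 → inactive
o4: d²=340 > ρ²=25 → inactive
F = F_att + ΣF_rep = (-23.0800,-15.8400)
p' = p + 1/5·F = (6.3840,7.8320)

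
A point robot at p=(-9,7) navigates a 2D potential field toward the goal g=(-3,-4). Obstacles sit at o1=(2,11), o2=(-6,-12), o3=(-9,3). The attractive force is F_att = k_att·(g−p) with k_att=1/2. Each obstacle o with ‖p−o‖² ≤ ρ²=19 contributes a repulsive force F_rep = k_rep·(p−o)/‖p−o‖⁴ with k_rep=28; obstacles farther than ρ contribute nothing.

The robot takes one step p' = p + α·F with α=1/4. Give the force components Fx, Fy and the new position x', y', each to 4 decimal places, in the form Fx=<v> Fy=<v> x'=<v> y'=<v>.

F_att = 1/2·(g−p) = 1/2·(6,-11) = (3.0000,-5.5000)
o1: d²=137 > ρ²=19 → inactive
o2: d²=370 > ρ²=19 → inactive
o3: d²=16 ≤ ρ²=19; F_rep = 28·(0,4)/16² = (0.0000,0.4375)
F = F_att + ΣF_rep = (3.0000,-5.0625)
p' = p + 1/4·F = (-8.2500,5.7344)

Fx=3.0000 Fy=-5.0625 x'=-8.2500 y'=5.7344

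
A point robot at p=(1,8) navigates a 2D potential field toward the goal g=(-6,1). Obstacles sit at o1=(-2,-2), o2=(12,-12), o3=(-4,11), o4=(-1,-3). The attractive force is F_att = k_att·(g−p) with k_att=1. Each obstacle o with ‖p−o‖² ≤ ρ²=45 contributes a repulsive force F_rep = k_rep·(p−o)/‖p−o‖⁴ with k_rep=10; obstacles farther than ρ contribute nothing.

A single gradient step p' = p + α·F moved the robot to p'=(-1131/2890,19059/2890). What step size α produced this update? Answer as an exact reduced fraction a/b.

F_att = 1·(g−p) = 1·(-7,-7) = (-7.0000,-7.0000)
o1: d²=109 > ρ²=45 → inactive
o2: d²=521 > ρ²=45 → inactive
o3: d²=34 ≤ ρ²=45; F_rep = 10·(5,-3)/34² = (0.0433,-0.0260)
o4: d²=125 > ρ²=45 → inactive
F = F_att + ΣF_rep = (-6.9567,-7.0260)
Δp = p'−p = (-1.3913,-1.4052); α = Δx/Fx = (-4021/2890) / (-4021/578) = 1/5
check: Δy/Fy = (-4061/2890) / (-4061/578) = 1/5 ✓

α = 1/5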